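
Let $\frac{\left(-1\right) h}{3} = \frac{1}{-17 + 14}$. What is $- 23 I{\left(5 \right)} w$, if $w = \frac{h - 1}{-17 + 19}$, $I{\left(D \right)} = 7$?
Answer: $0$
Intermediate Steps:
$h = 1$ ($h = - \frac{3}{-17 + 14} = - \frac{3}{-3} = \left(-3\right) \left(- \frac{1}{3}\right) = 1$)
$w = 0$ ($w = \frac{1 - 1}{-17 + 19} = \frac{0}{2} = 0 \cdot \frac{1}{2} = 0$)
$- 23 I{\left(5 \right)} w = \left(-23\right) 7 \cdot 0 = \left(-161\right) 0 = 0$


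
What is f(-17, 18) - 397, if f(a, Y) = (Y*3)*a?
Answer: -1315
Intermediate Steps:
f(a, Y) = 3*Y*a (f(a, Y) = (3*Y)*a = 3*Y*a)
f(-17, 18) - 397 = 3*18*(-17) - 397 = -918 - 397 = -1315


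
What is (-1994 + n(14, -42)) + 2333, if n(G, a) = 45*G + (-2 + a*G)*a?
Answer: 25749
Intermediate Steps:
n(G, a) = 45*G + a*(-2 + G*a) (n(G, a) = 45*G + (-2 + G*a)*a = 45*G + a*(-2 + G*a))
(-1994 + n(14, -42)) + 2333 = (-1994 + (-2*(-42) + 45*14 + 14*(-42)²)) + 2333 = (-1994 + (84 + 630 + 14*1764)) + 2333 = (-1994 + (84 + 630 + 24696)) + 2333 = (-1994 + 25410) + 2333 = 23416 + 2333 = 25749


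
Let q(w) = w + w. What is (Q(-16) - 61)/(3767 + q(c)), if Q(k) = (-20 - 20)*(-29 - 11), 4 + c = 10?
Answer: 1539/3779 ≈ 0.40725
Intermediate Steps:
c = 6 (c = -4 + 10 = 6)
Q(k) = 1600 (Q(k) = -40*(-40) = 1600)
q(w) = 2*w
(Q(-16) - 61)/(3767 + q(c)) = (1600 - 61)/(3767 + 2*6) = 1539/(3767 + 12) = 1539/3779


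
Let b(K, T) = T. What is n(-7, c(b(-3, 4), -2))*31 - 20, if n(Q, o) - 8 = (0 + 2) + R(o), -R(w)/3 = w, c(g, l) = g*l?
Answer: 1034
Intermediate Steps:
R(w) = -3*w
n(Q, o) = 10 - 3*o (n(Q, o) = 8 + ((0 + 2) - 3*o) = 8 + (2 - 3*o) = 10 - 3*o)
n(-7, c(b(-3, 4), -2))*31 - 20 = (10 - 12*(-2))*31 - 20 = (10 - 3*(-8))*31 - 20 = (10 + 24)*31 - 20 = 34*31 - 20 = 1054 - 20 = 1034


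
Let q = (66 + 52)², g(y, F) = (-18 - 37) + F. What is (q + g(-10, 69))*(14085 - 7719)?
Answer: 88729308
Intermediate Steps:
g(y, F) = -55 + F
q = 13924 (q = 118² = 13924)
(q + g(-10, 69))*(14085 - 7719) = (13924 + (-55 + 69))*(14085 - 7719) = (13924 + 14)*6366 = 13938*6366 = 88729308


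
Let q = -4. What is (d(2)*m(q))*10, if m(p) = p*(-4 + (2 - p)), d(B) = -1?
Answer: 80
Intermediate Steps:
m(p) = p*(-2 - p)
(d(2)*m(q))*10 = -(-1)*(-4)*(2 - 4)*10 = -(-1)*(-4)*(-2)*10 = -1*(-8)*10 = 8*10 = 80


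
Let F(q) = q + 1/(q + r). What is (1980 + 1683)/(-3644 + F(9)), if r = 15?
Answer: -87912/87239 ≈ -1.0077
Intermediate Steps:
F(q) = q + 1/(15 + q) (F(q) = q + 1/(q + 15) = q + 1/(15 + q))
(1980 + 1683)/(-3644 + F(9)) = (1980 + 1683)/(-3644 + (1 + 9² + 15*9)/(15 + 9)) = 3663/(-3644 + (1 + 81 + 135)/24) = 3663/(-3644 + (1/24)*217) = 3663/(-3644 + 217/24) = 3663/(-87239/24) = 3663*(-24/87239) = -87912/87239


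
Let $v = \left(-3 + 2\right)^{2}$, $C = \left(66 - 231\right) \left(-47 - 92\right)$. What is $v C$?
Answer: $22935$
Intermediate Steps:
$C = 22935$ ($C = \left(-165\right) \left(-139\right) = 22935$)
$v = 1$ ($v = \left(-1\right)^{2} = 1$)
$v C = 1 \cdot 22935 = 22935$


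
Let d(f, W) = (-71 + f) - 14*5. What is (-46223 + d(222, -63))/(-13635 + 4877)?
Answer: 23071/4379 ≈ 5.2686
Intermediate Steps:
d(f, W) = -141 + f (d(f, W) = (-71 + f) - 70 = -141 + f)
(-46223 + d(222, -63))/(-13635 + 4877) = (-46223 + (-141 + 222))/(-13635 + 4877) = (-46223 + 81)/(-8758) = -46142*(-1/8758) = 23071/4379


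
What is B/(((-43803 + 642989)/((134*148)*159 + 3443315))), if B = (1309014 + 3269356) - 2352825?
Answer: 2097290974805/85598 ≈ 2.4502e+7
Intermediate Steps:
B = 2225545 (B = 4578370 - 2352825 = 2225545)
B/(((-43803 + 642989)/((134*148)*159 + 3443315))) = 2225545/(((-43803 + 642989)/((134*148)*159 + 3443315))) = 2225545/((599186/(19832*159 + 3443315))) = 2225545/((599186/(3153288 + 3443315))) = 2225545/((599186/6596603)) = 2225545/((599186*(1/6596603))) = 2225545/(599186/6596603) = 2225545*(6596603/599186) = 2097290974805/85598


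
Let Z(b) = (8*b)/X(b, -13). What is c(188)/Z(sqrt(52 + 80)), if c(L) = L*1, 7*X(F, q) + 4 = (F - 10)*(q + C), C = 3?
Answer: -235/7 + 376*sqrt(33)/77 ≈ -5.5201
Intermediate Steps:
X(F, q) = -4/7 + (-10 + F)*(3 + q)/7 (X(F, q) = -4/7 + ((F - 10)*(q + 3))/7 = -4/7 + ((-10 + F)*(3 + q))/7 = -4/7 + (-10 + F)*(3 + q)/7)
Z(b) = 8*b/(96/7 - 10*b/7) (Z(b) = (8*b)/(-34/7 - 10/7*(-13) + 3*b/7 + (1/7)*b*(-13)) = (8*b)/(-34/7 + 130/7 + 3*b/7 - 13*b/7) = (8*b)/(96/7 - 10*b/7) = 8*b/(96/7 - 10*b/7))
c(L) = L
c(188)/Z(sqrt(52 + 80)) = 188/((28*sqrt(52 + 80)/(48 - 5*sqrt(52 + 80)))) = 188/((28*sqrt(132)/(48 - 10*sqrt(33)))) = 188/((28*(2*sqrt(33))/(48 - 10*sqrt(33)))) = 188/((56*sqrt(33)/(48 - 10*sqrt(33)))) = 188*(sqrt(33)*(48 - 10*sqrt(33))/1848) = 47*sqrt(33)*(48 - 10*sqrt(33))/462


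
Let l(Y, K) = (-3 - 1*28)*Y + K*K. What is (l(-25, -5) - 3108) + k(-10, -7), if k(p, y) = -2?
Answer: -2310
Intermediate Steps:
l(Y, K) = K**2 - 31*Y (l(Y, K) = (-3 - 28)*Y + K**2 = -31*Y + K**2 = K**2 - 31*Y)
(l(-25, -5) - 3108) + k(-10, -7) = (((-5)**2 - 31*(-25)) - 3108) - 2 = ((25 + 775) - 3108) - 2 = (800 - 3108) - 2 = -2308 - 2 = -2310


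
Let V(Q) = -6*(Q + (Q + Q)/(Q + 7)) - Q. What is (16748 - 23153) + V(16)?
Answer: -150083/23 ≈ -6525.3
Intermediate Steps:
V(Q) = -7*Q - 12*Q/(7 + Q) (V(Q) = -6*(Q + (2*Q)/(7 + Q)) - Q = -6*(Q + 2*Q/(7 + Q)) - Q = (-6*Q - 12*Q/(7 + Q)) - Q = -7*Q - 12*Q/(7 + Q))
(16748 - 23153) + V(16) = (16748 - 23153) - 1*16*(61 + 7*16)/(7 + 16) = -6405 - 1*16*(61 + 112)/23 = -6405 - 1*16*1/23*173 = -6405 - 2768/23 = -150083/23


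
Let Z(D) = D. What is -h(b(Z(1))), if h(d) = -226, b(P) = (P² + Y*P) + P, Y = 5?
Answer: 226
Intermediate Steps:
b(P) = P² + 6*P (b(P) = (P² + 5*P) + P = P² + 6*P)
-h(b(Z(1))) = -1*(-226) = 226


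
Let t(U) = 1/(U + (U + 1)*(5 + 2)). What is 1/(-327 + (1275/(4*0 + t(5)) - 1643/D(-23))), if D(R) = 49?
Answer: 49/2918659 ≈ 1.6789e-5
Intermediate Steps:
t(U) = 1/(7 + 8*U) (t(U) = 1/(U + (1 + U)*7) = 1/(U + (7 + 7*U)) = 1/(7 + 8*U))
1/(-327 + (1275/(4*0 + t(5)) - 1643/D(-23))) = 1/(-327 + (1275/(4*0 + 1/(7 + 8*5)) - 1643/49)) = 1/(-327 + (1275/(0 + 1/(7 + 40)) - 1643*1/49)) = 1/(-327 + (1275/(0 + 1/47) - 1643/49)) = 1/(-327 + (1275/(1/47) - 1643/49)) = 1/(-327 + (1275*47 - 1643/49)) = 1/(-327 + (59925 - 1643/49)) = 1/(-327 + 2934682/49) = 1/(2918659/49) = 49/2918659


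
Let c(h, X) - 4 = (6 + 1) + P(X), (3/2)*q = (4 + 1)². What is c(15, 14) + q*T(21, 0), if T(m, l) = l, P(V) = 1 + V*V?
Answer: 208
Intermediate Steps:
P(V) = 1 + V²
q = 50/3 (q = 2*(4 + 1)²/3 = (⅔)*5² = (⅔)*25 = 50/3 ≈ 16.667)
c(h, X) = 12 + X² (c(h, X) = 4 + ((6 + 1) + (1 + X²)) = 4 + (7 + (1 + X²)) = 4 + (8 + X²) = 12 + X²)
c(15, 14) + q*T(21, 0) = (12 + 14²) + (50/3)*0 = (12 + 196) + 0 = 208 + 0 = 208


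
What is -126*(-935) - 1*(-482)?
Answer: 118292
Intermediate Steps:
-126*(-935) - 1*(-482) = 117810 + 482 = 118292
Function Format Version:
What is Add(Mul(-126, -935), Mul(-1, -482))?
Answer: 118292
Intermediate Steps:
Add(Mul(-126, -935), Mul(-1, -482)) = Add(117810, 482) = 118292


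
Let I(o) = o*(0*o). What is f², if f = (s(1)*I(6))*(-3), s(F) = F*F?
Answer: 0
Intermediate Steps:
s(F) = F²
I(o) = 0 (I(o) = o*0 = 0)
f = 0 (f = (1²*0)*(-3) = (1*0)*(-3) = 0*(-3) = 0)
f² = 0² = 0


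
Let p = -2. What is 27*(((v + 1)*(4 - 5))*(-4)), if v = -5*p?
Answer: 1188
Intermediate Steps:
v = 10 (v = -5*(-2) = 10)
27*(((v + 1)*(4 - 5))*(-4)) = 27*(((10 + 1)*(4 - 5))*(-4)) = 27*((11*(-1))*(-4)) = 27*(-11*(-4)) = 27*44 = 1188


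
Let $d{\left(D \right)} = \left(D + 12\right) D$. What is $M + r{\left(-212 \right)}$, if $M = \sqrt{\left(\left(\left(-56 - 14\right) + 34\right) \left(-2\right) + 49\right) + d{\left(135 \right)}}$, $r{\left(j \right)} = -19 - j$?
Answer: $193 + \sqrt{19966} \approx 334.3$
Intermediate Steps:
$d{\left(D \right)} = D \left(12 + D\right)$ ($d{\left(D \right)} = \left(12 + D\right) D = D \left(12 + D\right)$)
$M = \sqrt{19966}$ ($M = \sqrt{\left(\left(\left(-56 - 14\right) + 34\right) \left(-2\right) + 49\right) + 135 \left(12 + 135\right)} = \sqrt{\left(\left(-70 + 34\right) \left(-2\right) + 49\right) + 135 \cdot 147} = \sqrt{\left(\left(-36\right) \left(-2\right) + 49\right) + 19845} = \sqrt{\left(72 + 49\right) + 19845} = \sqrt{121 + 19845} = \sqrt{19966} \approx 141.3$)
$M + r{\left(-212 \right)} = \sqrt{19966} - -193 = \sqrt{19966} + \left(-19 + 212\right) = \sqrt{19966} + 193 = 193 + \sqrt{19966}$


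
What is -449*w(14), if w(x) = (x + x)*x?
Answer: -176008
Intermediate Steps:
w(x) = 2*x² (w(x) = (2*x)*x = 2*x²)
-449*w(14) = -898*14² = -898*196 = -449*392 = -176008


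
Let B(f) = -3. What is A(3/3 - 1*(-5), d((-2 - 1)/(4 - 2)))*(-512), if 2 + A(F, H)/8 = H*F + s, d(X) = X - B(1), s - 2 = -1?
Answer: -32768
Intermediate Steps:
s = 1 (s = 2 - 1 = 1)
d(X) = 3 + X (d(X) = X - 1*(-3) = X + 3 = 3 + X)
A(F, H) = -8 + 8*F*H (A(F, H) = -16 + 8*(H*F + 1) = -16 + 8*(F*H + 1) = -16 + 8*(1 + F*H) = -16 + (8 + 8*F*H) = -8 + 8*F*H)
A(3/3 - 1*(-5), d((-2 - 1)/(4 - 2)))*(-512) = (-8 + 8*(3/3 - 1*(-5))*(3 + (-2 - 1)/(4 - 2)))*(-512) = (-8 + 8*(3*(1/3) + 5)*(3 - 3/2))*(-512) = (-8 + 8*(1 + 5)*(3 - 3*1/2))*(-512) = (-8 + 8*6*(3 - 3/2))*(-512) = (-8 + 8*6*(3/2))*(-512) = (-8 + 72)*(-512) = 64*(-512) = -32768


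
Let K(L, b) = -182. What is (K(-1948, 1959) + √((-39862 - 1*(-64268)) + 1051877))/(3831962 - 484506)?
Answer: -13/239104 + 3*√119587/3347456 ≈ 0.00025555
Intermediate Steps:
(K(-1948, 1959) + √((-39862 - 1*(-64268)) + 1051877))/(3831962 - 484506) = (-182 + √((-39862 - 1*(-64268)) + 1051877))/(3831962 - 484506) = (-182 + √((-39862 + 64268) + 1051877))/3347456 = (-182 + √(24406 + 1051877))*(1/3347456) = (-182 + √1076283)*(1/3347456) = (-182 + 3*√119587)*(1/3347456) = -13/239104 + 3*√119587/3347456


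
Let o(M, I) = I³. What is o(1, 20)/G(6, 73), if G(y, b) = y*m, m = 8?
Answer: 500/3 ≈ 166.67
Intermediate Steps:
G(y, b) = 8*y (G(y, b) = y*8 = 8*y)
o(1, 20)/G(6, 73) = 20³/((8*6)) = 8000/48 = 8000*(1/48) = 500/3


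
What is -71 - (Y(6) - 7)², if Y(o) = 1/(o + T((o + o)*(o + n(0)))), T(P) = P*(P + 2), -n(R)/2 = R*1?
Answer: -3414112045/28451556 ≈ -120.00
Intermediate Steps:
n(R) = -2*R
T(P) = P*(2 + P)
Y(o) = 1/(o + 2*o²*(2 + 2*o²)) (Y(o) = 1/(o + ((o + o)*(o - 2*0))*(2 + (o + o)*(o - 2*0))) = 1/(o + ((2*o)*(o + 0))*(2 + (2*o)*(o + 0))) = 1/(o + ((2*o)*o)*(2 + (2*o)*o)) = 1/(o + (2*o²)*(2 + 2*o²)) = 1/(o + 2*o²*(2 + 2*o²)))
-71 - (Y(6) - 7)² = -71 - (1/(6*(1 + 4*6*(1 + 6²))) - 7)² = -71 - (1/(6*(1 + 4*6*(1 + 36))) - 7)² = -71 - (1/(6*(1 + 4*6*37)) - 7)² = -71 - (1/(6*(1 + 888)) - 7)² = -71 - ((⅙)/889 - 7)² = -71 - ((⅙)*(1/889) - 7)² = -71 - (1/5334 - 7)² = -71 - (-37337/5334)² = -71 - 1*1394051569/28451556 = -71 - 1394051569/28451556 = -3414112045/28451556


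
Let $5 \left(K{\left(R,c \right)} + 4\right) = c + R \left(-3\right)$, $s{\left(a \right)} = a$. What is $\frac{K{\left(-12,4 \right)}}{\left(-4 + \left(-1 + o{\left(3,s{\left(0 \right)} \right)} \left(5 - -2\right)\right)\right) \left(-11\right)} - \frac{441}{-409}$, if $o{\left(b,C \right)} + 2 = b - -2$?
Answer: $\frac{18995}{17996} \approx 1.0555$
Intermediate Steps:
$o{\left(b,C \right)} = b$ ($o{\left(b,C \right)} = -2 + \left(b - -2\right) = -2 + \left(b + 2\right) = -2 + \left(2 + b\right) = b$)
$K{\left(R,c \right)} = -4 - \frac{3 R}{5} + \frac{c}{5}$ ($K{\left(R,c \right)} = -4 + \frac{c + R \left(-3\right)}{5} = -4 + \frac{c - 3 R}{5} = -4 - \left(- \frac{c}{5} + \frac{3 R}{5}\right) = -4 - \frac{3 R}{5} + \frac{c}{5}$)
$\frac{K{\left(-12,4 \right)}}{\left(-4 + \left(-1 + o{\left(3,s{\left(0 \right)} \right)} \left(5 - -2\right)\right)\right) \left(-11\right)} - \frac{441}{-409} = \frac{-4 - - \frac{36}{5} + \frac{1}{5} \cdot 4}{\left(-4 - \left(1 - 3 \left(5 - -2\right)\right)\right) \left(-11\right)} - \frac{441}{-409} = \frac{-4 + \frac{36}{5} + \frac{4}{5}}{\left(-4 - \left(1 - 3 \left(5 + 2\right)\right)\right) \left(-11\right)} - - \frac{441}{409} = \frac{4}{\left(-4 + \left(-1 + 3 \cdot 7\right)\right) \left(-11\right)} + \frac{441}{409} = \frac{4}{\left(-4 + \left(-1 + 21\right)\right) \left(-11\right)} + \frac{441}{409} = \frac{4}{\left(-4 + 20\right) \left(-11\right)} + \frac{441}{409} = \frac{4}{16 \left(-11\right)} + \frac{441}{409} = \frac{4}{-176} + \frac{441}{409} = 4 \left(- \frac{1}{176}\right) + \frac{441}{409} = - \frac{1}{44} + \frac{441}{409} = \frac{18995}{17996}$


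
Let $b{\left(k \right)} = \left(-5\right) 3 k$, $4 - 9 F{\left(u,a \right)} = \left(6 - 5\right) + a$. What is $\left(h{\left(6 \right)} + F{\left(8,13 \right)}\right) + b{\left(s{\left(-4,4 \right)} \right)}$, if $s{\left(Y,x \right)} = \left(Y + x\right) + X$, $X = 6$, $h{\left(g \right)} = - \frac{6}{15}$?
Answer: $- \frac{4118}{45} \approx -91.511$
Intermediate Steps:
$h{\left(g \right)} = - \frac{2}{5}$ ($h{\left(g \right)} = \left(-6\right) \frac{1}{15} = - \frac{2}{5}$)
$F{\left(u,a \right)} = \frac{1}{3} - \frac{a}{9}$ ($F{\left(u,a \right)} = \frac{4}{9} - \frac{\left(6 - 5\right) + a}{9} = \frac{4}{9} - \frac{1 + a}{9} = \frac{4}{9} - \left(\frac{1}{9} + \frac{a}{9}\right) = \frac{1}{3} - \frac{a}{9}$)
$s{\left(Y,x \right)} = 6 + Y + x$ ($s{\left(Y,x \right)} = \left(Y + x\right) + 6 = 6 + Y + x$)
$b{\left(k \right)} = - 15 k$
$\left(h{\left(6 \right)} + F{\left(8,13 \right)}\right) + b{\left(s{\left(-4,4 \right)} \right)} = \left(- \frac{2}{5} + \left(\frac{1}{3} - \frac{13}{9}\right)\right) - 15 \left(6 - 4 + 4\right) = \left(- \frac{2}{5} + \left(\frac{1}{3} - \frac{13}{9}\right)\right) - 90 = \left(- \frac{2}{5} - \frac{10}{9}\right) - 90 = - \frac{68}{45} - 90 = - \frac{4118}{45}$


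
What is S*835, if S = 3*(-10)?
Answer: -25050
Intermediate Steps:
S = -30
S*835 = -30*835 = -25050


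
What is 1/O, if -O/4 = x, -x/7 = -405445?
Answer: -1/11352460 ≈ -8.8087e-8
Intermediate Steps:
x = 2838115 (x = -7*(-405445) = 2838115)
O = -11352460 (O = -4*2838115 = -11352460)
1/O = 1/(-11352460) = -1/11352460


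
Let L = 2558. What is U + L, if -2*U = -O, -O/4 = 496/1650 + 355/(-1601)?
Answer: 3378462004/1320825 ≈ 2557.8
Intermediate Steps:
O = -416692/1320825 (O = -4*(496/1650 + 355/(-1601)) = -4*(496*(1/1650) + 355*(-1/1601)) = -4*(248/825 - 355/1601) = -4*104173/1320825 = -416692/1320825 ≈ -0.31548)
U = -208346/1320825 (U = -(-1)*(-416692)/(2*1320825) = -1/2*416692/1320825 = -208346/1320825 ≈ -0.15774)
U + L = -208346/1320825 + 2558 = 3378462004/1320825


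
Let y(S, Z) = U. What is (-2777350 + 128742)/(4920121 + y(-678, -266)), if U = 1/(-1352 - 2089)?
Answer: -1139232516/2116267045 ≈ -0.53832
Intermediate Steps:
U = -1/3441 (U = 1/(-3441) = -1/3441 ≈ -0.00029061)
y(S, Z) = -1/3441
(-2777350 + 128742)/(4920121 + y(-678, -266)) = (-2777350 + 128742)/(4920121 - 1/3441) = -2648608/16930136360/3441 = -2648608*3441/16930136360 = -1139232516/2116267045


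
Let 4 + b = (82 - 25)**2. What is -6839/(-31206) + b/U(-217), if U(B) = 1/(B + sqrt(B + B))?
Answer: -3139166593/4458 + 3245*I*sqrt(434) ≈ -7.0417e+5 + 67602.0*I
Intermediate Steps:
U(B) = 1/(B + sqrt(2)*sqrt(B)) (U(B) = 1/(B + sqrt(2*B)) = 1/(B + sqrt(2)*sqrt(B)))
b = 3245 (b = -4 + (82 - 25)**2 = -4 + 57**2 = -4 + 3249 = 3245)
-6839/(-31206) + b/U(-217) = -6839/(-31206) + 3245/(1/(-217 + sqrt(2)*sqrt(-217))) = -6839*(-1/31206) + 3245/(1/(-217 + sqrt(2)*(I*sqrt(217)))) = 977/4458 + 3245/(1/(-217 + I*sqrt(434))) = 977/4458 + 3245*(-217 + I*sqrt(434)) = 977/4458 + (-704165 + 3245*I*sqrt(434)) = -3139166593/4458 + 3245*I*sqrt(434)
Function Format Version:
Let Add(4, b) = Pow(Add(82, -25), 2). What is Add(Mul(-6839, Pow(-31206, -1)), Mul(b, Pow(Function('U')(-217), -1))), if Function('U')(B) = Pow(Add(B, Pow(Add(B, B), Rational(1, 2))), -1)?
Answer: Add(Rational(-3139166593, 4458), Mul(3245, I, Pow(434, Rational(1, 2)))) ≈ Add(-7.0417e+5, Mul(67602., I))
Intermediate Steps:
Function('U')(B) = Pow(Add(B, Mul(Pow(2, Rational(1, 2)), Pow(B, Rational(1, 2)))), -1) (Function('U')(B) = Pow(Add(B, Pow(Mul(2, B), Rational(1, 2))), -1) = Pow(Add(B, Mul(Pow(2, Rational(1, 2)), Pow(B, Rational(1, 2)))), -1))
b = 3245 (b = Add(-4, Pow(Add(82, -25), 2)) = Add(-4, Pow(57, 2)) = Add(-4, 3249) = 3245)
Add(Mul(-6839, Pow(-31206, -1)), Mul(b, Pow(Function('U')(-217), -1))) = Add(Mul(-6839, Pow(-31206, -1)), Mul(3245, Pow(Pow(Add(-217, Mul(Pow(2, Rational(1, 2)), Pow(-217, Rational(1, 2)))), -1), -1))) = Add(Mul(-6839, Rational(-1, 31206)), Mul(3245, Pow(Pow(Add(-217, Mul(Pow(2, Rational(1, 2)), Mul(I, Pow(217, Rational(1, 2))))), -1), -1))) = Add(Rational(977, 4458), Mul(3245, Pow(Pow(Add(-217, Mul(I, Pow(434, Rational(1, 2)))), -1), -1))) = Add(Rational(977, 4458), Mul(3245, Add(-217, Mul(I, Pow(434, Rational(1, 2)))))) = Add(Rational(977, 4458), Add(-704165, Mul(3245, I, Pow(434, Rational(1, 2))))) = Add(Rational(-3139166593, 4458), Mul(3245, I, Pow(434, Rational(1, 2))))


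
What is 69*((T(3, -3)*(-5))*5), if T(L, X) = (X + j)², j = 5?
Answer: -6900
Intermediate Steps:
T(L, X) = (5 + X)² (T(L, X) = (X + 5)² = (5 + X)²)
69*((T(3, -3)*(-5))*5) = 69*(((5 - 3)²*(-5))*5) = 69*((2²*(-5))*5) = 69*((4*(-5))*5) = 69*(-20*5) = 69*(-100) = -6900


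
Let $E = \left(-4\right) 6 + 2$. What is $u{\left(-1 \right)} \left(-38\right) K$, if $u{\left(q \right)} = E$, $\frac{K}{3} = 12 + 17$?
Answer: $72732$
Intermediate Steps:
$E = -22$ ($E = -24 + 2 = -22$)
$K = 87$ ($K = 3 \left(12 + 17\right) = 3 \cdot 29 = 87$)
$u{\left(q \right)} = -22$
$u{\left(-1 \right)} \left(-38\right) K = \left(-22\right) \left(-38\right) 87 = 836 \cdot 87 = 72732$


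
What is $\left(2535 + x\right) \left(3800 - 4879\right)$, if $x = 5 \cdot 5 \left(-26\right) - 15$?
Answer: $-2017730$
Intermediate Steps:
$x = -665$ ($x = 25 \left(-26\right) - 15 = -650 - 15 = -665$)
$\left(2535 + x\right) \left(3800 - 4879\right) = \left(2535 - 665\right) \left(3800 - 4879\right) = 1870 \left(-1079\right) = -2017730$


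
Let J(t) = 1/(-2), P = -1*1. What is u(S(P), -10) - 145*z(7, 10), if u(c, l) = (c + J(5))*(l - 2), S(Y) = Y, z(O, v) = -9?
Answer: 1323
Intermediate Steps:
P = -1
J(t) = -½
u(c, l) = (-2 + l)*(-½ + c) (u(c, l) = (c - ½)*(l - 2) = (-½ + c)*(-2 + l) = (-2 + l)*(-½ + c))
u(S(P), -10) - 145*z(7, 10) = (1 - 2*(-1) - ½*(-10) - 1*(-10)) - 145*(-9) = (1 + 2 + 5 + 10) + 1305 = 18 + 1305 = 1323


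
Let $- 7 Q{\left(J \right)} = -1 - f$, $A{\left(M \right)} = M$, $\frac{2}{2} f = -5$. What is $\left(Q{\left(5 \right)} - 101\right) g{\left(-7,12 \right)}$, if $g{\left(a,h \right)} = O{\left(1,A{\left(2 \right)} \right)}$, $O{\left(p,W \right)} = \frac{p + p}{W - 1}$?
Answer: $- \frac{1422}{7} \approx -203.14$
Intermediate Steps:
$f = -5$
$O{\left(p,W \right)} = \frac{2 p}{-1 + W}$
$g{\left(a,h \right)} = 2$ ($g{\left(a,h \right)} = 2 \cdot 1 \frac{1}{-1 + 2} = 2 \cdot 1 \cdot 1^{-1} = 2 \cdot 1 \cdot 1 = 2$)
$Q{\left(J \right)} = - \frac{4}{7}$ ($Q{\left(J \right)} = - \frac{-1 - -5}{7} = - \frac{-1 + 5}{7} = \left(- \frac{1}{7}\right) 4 = - \frac{4}{7}$)
$\left(Q{\left(5 \right)} - 101\right) g{\left(-7,12 \right)} = \left(- \frac{4}{7} - 101\right) 2 = \left(- \frac{711}{7}\right) 2 = - \frac{1422}{7}$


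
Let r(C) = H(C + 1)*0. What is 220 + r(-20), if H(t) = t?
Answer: 220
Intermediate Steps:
r(C) = 0 (r(C) = (C + 1)*0 = (1 + C)*0 = 0)
220 + r(-20) = 220 + 0 = 220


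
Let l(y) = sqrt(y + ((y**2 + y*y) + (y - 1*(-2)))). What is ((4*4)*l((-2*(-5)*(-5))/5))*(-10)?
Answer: -160*sqrt(182) ≈ -2158.5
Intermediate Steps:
l(y) = sqrt(2 + 2*y + 2*y**2) (l(y) = sqrt(y + ((y**2 + y**2) + (y + 2))) = sqrt(y + (2*y**2 + (2 + y))) = sqrt(y + (2 + y + 2*y**2)) = sqrt(2 + 2*y + 2*y**2))
((4*4)*l((-2*(-5)*(-5))/5))*(-10) = ((4*4)*sqrt(2 + 2*((-2*(-5)*(-5))/5) + 2*((-2*(-5)*(-5))/5)**2))*(-10) = (16*sqrt(2 + 2*((10*(-5))*(1/5)) + 2*((10*(-5))*(1/5))**2))*(-10) = (16*sqrt(2 + 2*(-50*1/5) + 2*(-50*1/5)**2))*(-10) = (16*sqrt(2 + 2*(-10) + 2*(-10)**2))*(-10) = (16*sqrt(2 - 20 + 2*100))*(-10) = (16*sqrt(2 - 20 + 200))*(-10) = (16*sqrt(182))*(-10) = -160*sqrt(182)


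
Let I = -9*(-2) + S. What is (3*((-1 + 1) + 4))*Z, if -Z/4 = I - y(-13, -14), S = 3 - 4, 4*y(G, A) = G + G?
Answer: -1128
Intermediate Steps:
y(G, A) = G/2 (y(G, A) = (G + G)/4 = (2*G)/4 = G/2)
S = -1
I = 17 (I = -9*(-2) - 1 = 18 - 1 = 17)
Z = -94 (Z = -4*(17 - (-13)/2) = -4*(17 - 1*(-13/2)) = -4*(17 + 13/2) = -4*47/2 = -94)
(3*((-1 + 1) + 4))*Z = (3*((-1 + 1) + 4))*(-94) = (3*(0 + 4))*(-94) = (3*4)*(-94) = 12*(-94) = -1128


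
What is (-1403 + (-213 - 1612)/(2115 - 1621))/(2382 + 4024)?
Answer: -694907/3164564 ≈ -0.21959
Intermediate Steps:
(-1403 + (-213 - 1612)/(2115 - 1621))/(2382 + 4024) = (-1403 - 1825/494)/6406 = (-1403 - 1825*1/494)*(1/6406) = (-1403 - 1825/494)*(1/6406) = -694907/494*1/6406 = -694907/3164564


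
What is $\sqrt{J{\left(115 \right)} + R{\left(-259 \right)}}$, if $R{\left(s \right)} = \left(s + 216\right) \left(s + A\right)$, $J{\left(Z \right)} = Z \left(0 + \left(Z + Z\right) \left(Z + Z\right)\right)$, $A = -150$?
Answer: $\sqrt{6101087} \approx 2470.0$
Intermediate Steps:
$J{\left(Z \right)} = 4 Z^{3}$ ($J{\left(Z \right)} = Z \left(0 + 2 Z 2 Z\right) = Z \left(0 + 4 Z^{2}\right) = Z 4 Z^{2} = 4 Z^{3}$)
$R{\left(s \right)} = \left(-150 + s\right) \left(216 + s\right)$ ($R{\left(s \right)} = \left(s + 216\right) \left(s - 150\right) = \left(216 + s\right) \left(-150 + s\right) = \left(-150 + s\right) \left(216 + s\right)$)
$\sqrt{J{\left(115 \right)} + R{\left(-259 \right)}} = \sqrt{4 \cdot 115^{3} + \left(-32400 + \left(-259\right)^{2} + 66 \left(-259\right)\right)} = \sqrt{4 \cdot 1520875 - -17587} = \sqrt{6083500 + 17587} = \sqrt{6101087}$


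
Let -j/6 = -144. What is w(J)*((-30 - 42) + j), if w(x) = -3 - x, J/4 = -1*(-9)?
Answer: -30888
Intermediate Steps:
J = 36 (J = 4*(-1*(-9)) = 4*9 = 36)
j = 864 (j = -6*(-144) = 864)
w(J)*((-30 - 42) + j) = (-3 - 1*36)*((-30 - 42) + 864) = (-3 - 36)*(-72 + 864) = -39*792 = -30888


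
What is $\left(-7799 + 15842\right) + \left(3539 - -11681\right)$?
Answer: $23263$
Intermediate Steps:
$\left(-7799 + 15842\right) + \left(3539 - -11681\right) = 8043 + \left(3539 + 11681\right) = 8043 + 15220 = 23263$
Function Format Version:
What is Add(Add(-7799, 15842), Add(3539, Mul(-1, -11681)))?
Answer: 23263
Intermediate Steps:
Add(Add(-7799, 15842), Add(3539, Mul(-1, -11681))) = Add(8043, Add(3539, 11681)) = Add(8043, 15220) = 23263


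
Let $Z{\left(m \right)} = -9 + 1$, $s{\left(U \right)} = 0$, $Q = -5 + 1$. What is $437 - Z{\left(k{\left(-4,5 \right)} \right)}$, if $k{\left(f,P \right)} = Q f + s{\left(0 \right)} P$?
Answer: $445$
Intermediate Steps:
$Q = -4$
$k{\left(f,P \right)} = - 4 f$ ($k{\left(f,P \right)} = - 4 f + 0 P = - 4 f + 0 = - 4 f$)
$Z{\left(m \right)} = -8$
$437 - Z{\left(k{\left(-4,5 \right)} \right)} = 437 - -8 = 437 + 8 = 445$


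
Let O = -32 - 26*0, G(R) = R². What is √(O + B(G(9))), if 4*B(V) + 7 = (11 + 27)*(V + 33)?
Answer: √4197/2 ≈ 32.392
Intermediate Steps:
O = -32 (O = -32 + 0 = -32)
B(V) = 1247/4 + 19*V/2 (B(V) = -7/4 + ((11 + 27)*(V + 33))/4 = -7/4 + (38*(33 + V))/4 = -7/4 + (1254 + 38*V)/4 = -7/4 + (627/2 + 19*V/2) = 1247/4 + 19*V/2)
√(O + B(G(9))) = √(-32 + (1247/4 + (19/2)*9²)) = √(-32 + (1247/4 + (19/2)*81)) = √(-32 + (1247/4 + 1539/2)) = √(-32 + 4325/4) = √(4197/4) = √4197/2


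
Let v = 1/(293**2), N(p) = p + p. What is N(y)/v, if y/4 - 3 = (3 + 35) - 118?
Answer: -52882984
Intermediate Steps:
y = -308 (y = 12 + 4*((3 + 35) - 118) = 12 + 4*(38 - 118) = 12 + 4*(-80) = 12 - 320 = -308)
N(p) = 2*p
v = 1/85849 ≈ 1.1648e-5
N(y)/v = (2*(-308))/(1/85849) = -616*85849 = -52882984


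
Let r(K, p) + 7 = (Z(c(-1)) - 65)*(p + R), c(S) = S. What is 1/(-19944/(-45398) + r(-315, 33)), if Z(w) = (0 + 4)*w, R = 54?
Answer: -22699/136411018 ≈ -0.00016640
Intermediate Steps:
Z(w) = 4*w
r(K, p) = -3733 - 69*p (r(K, p) = -7 + (4*(-1) - 65)*(p + 54) = -7 + (-4 - 65)*(54 + p) = -7 - 69*(54 + p) = -7 + (-3726 - 69*p) = -3733 - 69*p)
1/(-19944/(-45398) + r(-315, 33)) = 1/(-19944/(-45398) + (-3733 - 69*33)) = 1/(-19944*(-1/45398) + (-3733 - 2277)) = 1/(9972/22699 - 6010) = 1/(-136411018/22699) = -22699/136411018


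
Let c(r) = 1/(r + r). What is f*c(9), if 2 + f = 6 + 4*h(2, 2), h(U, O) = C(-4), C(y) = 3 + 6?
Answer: 20/9 ≈ 2.2222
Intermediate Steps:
C(y) = 9
h(U, O) = 9
c(r) = 1/(2*r)
f = 40 (f = -2 + (6 + 4*9) = -2 + (6 + 36) = -2 + 42 = 40)
f*c(9) = 40*((1/2)/9) = 40*((1/2)*(1/9)) = 40*(1/18) = 20/9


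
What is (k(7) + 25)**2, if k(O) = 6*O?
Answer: 4489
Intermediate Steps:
(k(7) + 25)**2 = (6*7 + 25)**2 = (42 + 25)**2 = 67**2 = 4489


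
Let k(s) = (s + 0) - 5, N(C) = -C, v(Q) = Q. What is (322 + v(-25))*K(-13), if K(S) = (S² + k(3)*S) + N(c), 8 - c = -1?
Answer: 55242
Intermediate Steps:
c = 9 (c = 8 - 1*(-1) = 8 + 1 = 9)
k(s) = -5 + s (k(s) = s - 5 = -5 + s)
K(S) = -9 + S² - 2*S (K(S) = (S² + (-5 + 3)*S) - 1*9 = (S² - 2*S) - 9 = -9 + S² - 2*S)
(322 + v(-25))*K(-13) = (322 - 25)*(-9 + (-13)² - 2*(-13)) = 297*(-9 + 169 + 26) = 297*186 = 55242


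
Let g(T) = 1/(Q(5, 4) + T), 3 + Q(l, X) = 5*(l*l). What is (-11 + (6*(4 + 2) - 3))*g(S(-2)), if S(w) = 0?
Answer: 11/61 ≈ 0.18033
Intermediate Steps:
Q(l, X) = -3 + 5*l² (Q(l, X) = -3 + 5*(l*l) = -3 + 5*l²)
g(T) = 1/(122 + T) (g(T) = 1/((-3 + 5*5²) + T) = 1/((-3 + 5*25) + T) = 1/((-3 + 125) + T) = 1/(122 + T))
(-11 + (6*(4 + 2) - 3))*g(S(-2)) = (-11 + (6*(4 + 2) - 3))/(122 + 0) = (-11 + (6*6 - 3))/122 = (-11 + (36 - 3))*(1/122) = (-11 + 33)*(1/122) = 22*(1/122) = 11/61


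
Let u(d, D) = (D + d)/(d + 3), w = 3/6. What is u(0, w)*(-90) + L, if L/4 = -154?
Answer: -631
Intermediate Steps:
L = -616 (L = 4*(-154) = -616)
w = ½ (w = 3*(⅙) = ½ ≈ 0.50000)
u(d, D) = (D + d)/(3 + d)
u(0, w)*(-90) + L = ((½ + 0)/(3 + 0))*(-90) - 616 = ((½)/3)*(-90) - 616 = ((⅓)*(½))*(-90) - 616 = (⅙)*(-90) - 616 = -15 - 616 = -631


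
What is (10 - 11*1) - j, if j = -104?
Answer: 103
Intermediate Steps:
(10 - 11*1) - j = (10 - 11*1) - 1*(-104) = (10 - 11) + 104 = -1 + 104 = 103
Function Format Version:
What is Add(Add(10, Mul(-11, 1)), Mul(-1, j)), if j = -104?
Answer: 103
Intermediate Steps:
Add(Add(10, Mul(-11, 1)), Mul(-1, j)) = Add(Add(10, Mul(-11, 1)), Mul(-1, -104)) = Add(Add(10, -11), 104) = Add(-1, 104) = 103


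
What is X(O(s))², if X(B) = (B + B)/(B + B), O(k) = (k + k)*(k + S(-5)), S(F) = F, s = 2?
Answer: 1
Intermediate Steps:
O(k) = 2*k*(-5 + k) (O(k) = (k + k)*(k - 5) = (2*k)*(-5 + k) = 2*k*(-5 + k))
X(B) = 1 (X(B) = (2*B)/((2*B)) = (2*B)*(1/(2*B)) = 1)
X(O(s))² = 1² = 1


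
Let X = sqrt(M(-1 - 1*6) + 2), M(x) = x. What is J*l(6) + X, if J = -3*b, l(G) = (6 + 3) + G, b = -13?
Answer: 585 + I*sqrt(5) ≈ 585.0 + 2.2361*I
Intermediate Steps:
l(G) = 9 + G
J = 39 (J = -3*(-13) = 39)
X = I*sqrt(5) (X = sqrt((-1 - 1*6) + 2) = sqrt((-1 - 6) + 2) = sqrt(-7 + 2) = sqrt(-5) = I*sqrt(5) ≈ 2.2361*I)
J*l(6) + X = 39*(9 + 6) + I*sqrt(5) = 39*15 + I*sqrt(5) = 585 + I*sqrt(5)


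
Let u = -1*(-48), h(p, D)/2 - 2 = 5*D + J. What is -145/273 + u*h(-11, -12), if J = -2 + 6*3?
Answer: -1100881/273 ≈ -4032.5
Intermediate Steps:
J = 16 (J = -2 + 18 = 16)
h(p, D) = 36 + 10*D (h(p, D) = 4 + 2*(5*D + 16) = 4 + 2*(16 + 5*D) = 4 + (32 + 10*D) = 36 + 10*D)
u = 48
-145/273 + u*h(-11, -12) = -145/273 + 48*(36 + 10*(-12)) = -145*1/273 + 48*(36 - 120) = -145/273 + 48*(-84) = -145/273 - 4032 = -1100881/273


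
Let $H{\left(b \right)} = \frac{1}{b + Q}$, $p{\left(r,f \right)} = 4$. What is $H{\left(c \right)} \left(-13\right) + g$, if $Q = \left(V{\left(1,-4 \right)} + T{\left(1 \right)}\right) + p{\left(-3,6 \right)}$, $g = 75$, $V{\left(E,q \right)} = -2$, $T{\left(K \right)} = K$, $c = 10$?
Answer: $74$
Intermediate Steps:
$Q = 3$ ($Q = \left(-2 + 1\right) + 4 = -1 + 4 = 3$)
$H{\left(b \right)} = \frac{1}{3 + b}$ ($H{\left(b \right)} = \frac{1}{b + 3} = \frac{1}{3 + b}$)
$H{\left(c \right)} \left(-13\right) + g = \frac{1}{3 + 10} \left(-13\right) + 75 = \frac{1}{13} \left(-13\right) + 75 = -1 + 75 = 74$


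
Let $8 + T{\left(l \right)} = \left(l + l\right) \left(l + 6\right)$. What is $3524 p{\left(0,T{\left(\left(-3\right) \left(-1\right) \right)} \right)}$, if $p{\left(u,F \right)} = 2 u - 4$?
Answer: $-14096$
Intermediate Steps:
$T{\left(l \right)} = -8 + 2 l \left(6 + l\right)$ ($T{\left(l \right)} = -8 + \left(l + l\right) \left(l + 6\right) = -8 + 2 l \left(6 + l\right)$)
$p{\left(u,F \right)} = -4 + 2 u$
$3524 p{\left(0,T{\left(\left(-3\right) \left(-1\right) \right)} \right)} = 3524 \left(-4 + 2 \cdot 0\right) = 3524 \left(-4 + 0\right) = 3524 \left(-4\right) = -14096$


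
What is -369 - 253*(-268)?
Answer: 67435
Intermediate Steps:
-369 - 253*(-268) = -369 + 67804 = 67435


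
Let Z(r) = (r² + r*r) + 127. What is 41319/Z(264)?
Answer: 41319/139519 ≈ 0.29615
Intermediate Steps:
Z(r) = 127 + 2*r² (Z(r) = (r² + r²) + 127 = 2*r² + 127 = 127 + 2*r²)
41319/Z(264) = 41319/(127 + 2*264²) = 41319/(127 + 2*69696) = 41319/(127 + 139392) = 41319/139519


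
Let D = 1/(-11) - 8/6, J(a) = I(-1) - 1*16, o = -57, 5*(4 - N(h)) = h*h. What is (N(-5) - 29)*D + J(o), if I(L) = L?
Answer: 283/11 ≈ 25.727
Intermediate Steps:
N(h) = 4 - h**2/5 (N(h) = 4 - h*h/5 = 4 - h**2/5)
J(a) = -17 (J(a) = -1 - 1*16 = -1 - 16 = -17)
D = -47/33 (D = 1*(-1/11) - 8*1/6 = -1/11 - 4/3 = -47/33 ≈ -1.4242)
(N(-5) - 29)*D + J(o) = ((4 - 1/5*(-5)**2) - 29)*(-47/33) - 17 = ((4 - 1/5*25) - 29)*(-47/33) - 17 = ((4 - 5) - 29)*(-47/33) - 17 = (-1 - 29)*(-47/33) - 17 = -30*(-47/33) - 17 = 470/11 - 17 = 283/11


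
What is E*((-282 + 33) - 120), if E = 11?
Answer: -4059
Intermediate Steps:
E*((-282 + 33) - 120) = 11*((-282 + 33) - 120) = 11*(-249 - 120) = 11*(-369) = -4059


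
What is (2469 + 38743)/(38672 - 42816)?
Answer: -10303/1036 ≈ -9.9450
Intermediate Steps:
(2469 + 38743)/(38672 - 42816) = 41212/(-4144) = 41212*(-1/4144) = -10303/1036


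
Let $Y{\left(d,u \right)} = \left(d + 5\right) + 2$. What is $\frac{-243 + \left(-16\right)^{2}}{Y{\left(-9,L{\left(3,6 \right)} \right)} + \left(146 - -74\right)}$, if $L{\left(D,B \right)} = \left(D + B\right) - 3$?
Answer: $\frac{13}{218} \approx 0.059633$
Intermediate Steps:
$L{\left(D,B \right)} = -3 + B + D$ ($L{\left(D,B \right)} = \left(B + D\right) - 3 = -3 + B + D$)
$Y{\left(d,u \right)} = 7 + d$ ($Y{\left(d,u \right)} = \left(5 + d\right) + 2 = 7 + d$)
$\frac{-243 + \left(-16\right)^{2}}{Y{\left(-9,L{\left(3,6 \right)} \right)} + \left(146 - -74\right)} = \frac{-243 + \left(-16\right)^{2}}{\left(7 - 9\right) + \left(146 - -74\right)} = \frac{-243 + 256}{-2 + \left(146 + 74\right)} = \frac{13}{-2 + 220} = \frac{13}{218}$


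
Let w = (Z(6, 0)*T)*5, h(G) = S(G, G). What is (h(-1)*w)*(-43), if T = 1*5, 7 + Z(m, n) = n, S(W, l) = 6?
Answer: 45150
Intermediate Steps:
Z(m, n) = -7 + n
T = 5
h(G) = 6
w = -175 (w = ((-7 + 0)*5)*5 = -7*5*5 = -35*5 = -175)
(h(-1)*w)*(-43) = (6*(-175))*(-43) = -1050*(-43) = 45150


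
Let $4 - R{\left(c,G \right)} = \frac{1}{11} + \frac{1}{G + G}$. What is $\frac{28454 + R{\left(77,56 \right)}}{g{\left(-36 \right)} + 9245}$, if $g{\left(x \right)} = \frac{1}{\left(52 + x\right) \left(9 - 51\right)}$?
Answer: $\frac{210360798}{68339029} \approx 3.0782$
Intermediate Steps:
$g{\left(x \right)} = \frac{1}{-2184 - 42 x}$ ($g{\left(x \right)} = \frac{1}{\left(52 + x\right) \left(-42\right)} = \frac{1}{-2184 - 42 x}$)
$R{\left(c,G \right)} = \frac{43}{11} - \frac{1}{2 G}$ ($R{\left(c,G \right)} = 4 - \left(\frac{1}{11} + \frac{1}{G + G}\right) = 4 - \left(\frac{1}{11} + \frac{1}{2 G}\right) = \frac{43}{11} - \frac{1}{2 G}$)
$\frac{28454 + R{\left(77,56 \right)}}{g{\left(-36 \right)} + 9245} = \frac{28454 + \frac{-11 + 86 \cdot 56}{22 \cdot 56}}{- \frac{1}{2184 + 42 \left(-36\right)} + 9245} = \frac{28454 + \frac{1}{22} \cdot \frac{1}{56} \left(-11 + 4816\right)}{- \frac{1}{2184 - 1512} + 9245} = \frac{28454 + \frac{1}{22} \cdot \frac{1}{56} \cdot 4805}{- \frac{1}{672} + 9245} = \frac{28454 + \frac{4805}{1232}}{\left(-1\right) \frac{1}{672} + 9245} = \frac{35060133}{1232 \left(- \frac{1}{672} + 9245\right)} = \frac{35060133}{1232 \cdot \frac{6212639}{672}} = \frac{35060133}{1232} \cdot \frac{672}{6212639} = \frac{210360798}{68339029}$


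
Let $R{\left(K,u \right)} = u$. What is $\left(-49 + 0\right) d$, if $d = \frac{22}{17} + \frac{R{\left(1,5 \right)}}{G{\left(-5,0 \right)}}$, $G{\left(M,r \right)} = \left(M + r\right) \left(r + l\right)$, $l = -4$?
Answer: $- \frac{5145}{68} \approx -75.662$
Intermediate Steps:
$G{\left(M,r \right)} = \left(-4 + r\right) \left(M + r\right)$ ($G{\left(M,r \right)} = \left(M + r\right) \left(r - 4\right) = \left(M + r\right) \left(-4 + r\right) = \left(-4 + r\right) \left(M + r\right)$)
$d = \frac{105}{68}$ ($d = \frac{22}{17} + \frac{5}{0^{2} - -20 - 0 - 0} = 22 \cdot \frac{1}{17} + \frac{5}{0 + 20 + 0 + 0} = \frac{22}{17} + \frac{5}{20} = \frac{22}{17} + 5 \cdot \frac{1}{20} = \frac{22}{17} + \frac{1}{4} = \frac{105}{68} \approx 1.5441$)
$\left(-49 + 0\right) d = \left(-49 + 0\right) \frac{105}{68} = \left(-49\right) \frac{105}{68} = - \frac{5145}{68}$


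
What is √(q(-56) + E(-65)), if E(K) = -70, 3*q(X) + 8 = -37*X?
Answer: √618 ≈ 24.860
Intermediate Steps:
q(X) = -8/3 - 37*X/3 (q(X) = -8/3 + (-37*X)/3 = -8/3 - 37*X/3)
√(q(-56) + E(-65)) = √((-8/3 - 37/3*(-56)) - 70) = √((-8/3 + 2072/3) - 70) = √(688 - 70) = √618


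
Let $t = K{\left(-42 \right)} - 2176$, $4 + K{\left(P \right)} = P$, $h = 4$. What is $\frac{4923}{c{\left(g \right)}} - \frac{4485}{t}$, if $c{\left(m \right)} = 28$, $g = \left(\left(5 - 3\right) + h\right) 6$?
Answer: $\frac{5532243}{31108} \approx 177.84$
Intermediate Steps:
$K{\left(P \right)} = -4 + P$
$g = 36$ ($g = \left(\left(5 - 3\right) + 4\right) 6 = \left(2 + 4\right) 6 = 6 \cdot 6 = 36$)
$t = -2222$ ($t = \left(-4 - 42\right) - 2176 = -46 - 2176 = -2222$)
$\frac{4923}{c{\left(g \right)}} - \frac{4485}{t} = \frac{4923}{28} - \frac{4485}{-2222} = 4923 \cdot \frac{1}{28} - - \frac{4485}{2222} = \frac{4923}{28} + \frac{4485}{2222} = \frac{5532243}{31108}$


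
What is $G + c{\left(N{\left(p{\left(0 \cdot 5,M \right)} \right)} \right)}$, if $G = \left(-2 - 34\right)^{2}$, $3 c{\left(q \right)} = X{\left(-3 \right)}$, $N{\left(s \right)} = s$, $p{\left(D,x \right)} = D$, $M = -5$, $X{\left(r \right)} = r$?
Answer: $1295$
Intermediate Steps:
$c{\left(q \right)} = -1$ ($c{\left(q \right)} = \frac{1}{3} \left(-3\right) = -1$)
$G = 1296$ ($G = \left(-36\right)^{2} = 1296$)
$G + c{\left(N{\left(p{\left(0 \cdot 5,M \right)} \right)} \right)} = 1296 - 1 = 1295$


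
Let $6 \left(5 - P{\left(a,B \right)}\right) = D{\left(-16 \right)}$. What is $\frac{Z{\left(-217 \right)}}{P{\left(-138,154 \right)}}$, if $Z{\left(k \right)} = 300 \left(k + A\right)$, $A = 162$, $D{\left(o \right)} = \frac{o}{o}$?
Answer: $- \frac{99000}{29} \approx -3413.8$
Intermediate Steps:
$D{\left(o \right)} = 1$
$P{\left(a,B \right)} = \frac{29}{6}$ ($P{\left(a,B \right)} = 5 - \frac{1}{6} = \frac{29}{6}$)
$Z{\left(k \right)} = 48600 + 300 k$ ($Z{\left(k \right)} = 300 \left(k + 162\right) = 300 \left(162 + k\right) = 48600 + 300 k$)
$\frac{Z{\left(-217 \right)}}{P{\left(-138,154 \right)}} = \frac{48600 + 300 \left(-217\right)}{\frac{29}{6}} = \left(48600 - 65100\right) \frac{6}{29} = \left(-16500\right) \frac{6}{29} = - \frac{99000}{29}$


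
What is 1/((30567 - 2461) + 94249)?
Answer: 1/122355 ≈ 8.1729e-6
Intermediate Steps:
1/((30567 - 2461) + 94249) = 1/(28106 + 94249) = 1/122355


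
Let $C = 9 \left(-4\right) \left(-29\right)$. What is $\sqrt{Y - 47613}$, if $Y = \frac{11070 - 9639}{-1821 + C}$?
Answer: $\frac{2 i \sqrt{798512799}}{259} \approx 218.21 i$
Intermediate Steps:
$C = 1044$ ($C = \left(-36\right) \left(-29\right) = 1044$)
$Y = - \frac{477}{259}$ ($Y = \frac{11070 - 9639}{-1821 + 1044} = \frac{1431}{-777} = 1431 \left(- \frac{1}{777}\right) = - \frac{477}{259} \approx -1.8417$)
$\sqrt{Y - 47613} = \sqrt{- \frac{477}{259} - 47613} = \sqrt{- \frac{12332244}{259}} = \frac{2 i \sqrt{798512799}}{259}$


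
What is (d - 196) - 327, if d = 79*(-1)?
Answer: -602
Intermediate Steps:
d = -79
(d - 196) - 327 = (-79 - 196) - 327 = -275 - 327 = -602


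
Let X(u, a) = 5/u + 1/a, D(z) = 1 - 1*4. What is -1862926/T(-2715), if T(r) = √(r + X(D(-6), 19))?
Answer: 1862926*I*√8826279/154847 ≈ 35742.0*I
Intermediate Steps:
D(z) = -3 (D(z) = 1 - 4 = -3)
X(u, a) = 1/a + 5/u (X(u, a) = 5/u + 1/a = 1/a + 5/u)
T(r) = √(-92/57 + r) (T(r) = √(r + (1/19 + 5/(-3))) = √(r + (1/19 + 5*(-⅓))) = √(r + (1/19 - 5/3)) = √(r - 92/57) = √(-92/57 + r))
-1862926/T(-2715) = -1862926*57/√(-5244 + 3249*(-2715)) = -1862926*57/√(-5244 - 8821035) = -1862926*(-I*√8826279/154847) = -(-1862926)*I*√8826279/154847 = 1862926*I*√8826279/154847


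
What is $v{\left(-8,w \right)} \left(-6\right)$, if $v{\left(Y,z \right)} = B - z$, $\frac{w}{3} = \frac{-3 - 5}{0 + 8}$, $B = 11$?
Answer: $-84$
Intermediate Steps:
$w = -3$ ($w = 3 \frac{-3 - 5}{0 + 8} = 3 \left(- \frac{8}{8}\right) = 3 \left(\left(-8\right) \frac{1}{8}\right) = 3 \left(-1\right) = -3$)
$v{\left(Y,z \right)} = 11 - z$
$v{\left(-8,w \right)} \left(-6\right) = \left(11 - -3\right) \left(-6\right) = \left(11 + 3\right) \left(-6\right) = 14 \left(-6\right) = -84$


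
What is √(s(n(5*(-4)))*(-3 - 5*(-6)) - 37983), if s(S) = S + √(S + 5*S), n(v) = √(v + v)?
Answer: √(-37983 + 54*I*√10 + 54*√3*10^(¼)*√I) ≈ 0.741 + 194.59*I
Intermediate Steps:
n(v) = √2*√v (n(v) = √(2*v) = √2*√v)
s(S) = S + √6*√S (s(S) = S + √(6*S) = S + √6*√S)
√(s(n(5*(-4)))*(-3 - 5*(-6)) - 37983) = √((√2*√(5*(-4)) + √6*√(√2*√(5*(-4))))*(-3 - 5*(-6)) - 37983) = √((√2*√(-20) + √6*√(√2*√(-20)))*(-3 + 30) - 37983) = √((√2*(2*I*√5) + √6*√(√2*(2*I*√5)))*27 - 37983) = √((2*I*√10 + √6*√(2*I*√10))*27 - 37983) = √((2*I*√10 + √6*(2^(¾)*5^(¼)*√I))*27 - 37983) = √((2*I*√10 + 2*√3*10^(¼)*√I)*27 - 37983) = √((54*I*√10 + 54*√3*10^(¼)*√I) - 37983) = √(-37983 + 54*I*√10 + 54*√3*10^(¼)*√I)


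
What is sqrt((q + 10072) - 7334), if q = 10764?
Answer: sqrt(13502) ≈ 116.20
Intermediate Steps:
sqrt((q + 10072) - 7334) = sqrt((10764 + 10072) - 7334) = sqrt(20836 - 7334) = sqrt(13502)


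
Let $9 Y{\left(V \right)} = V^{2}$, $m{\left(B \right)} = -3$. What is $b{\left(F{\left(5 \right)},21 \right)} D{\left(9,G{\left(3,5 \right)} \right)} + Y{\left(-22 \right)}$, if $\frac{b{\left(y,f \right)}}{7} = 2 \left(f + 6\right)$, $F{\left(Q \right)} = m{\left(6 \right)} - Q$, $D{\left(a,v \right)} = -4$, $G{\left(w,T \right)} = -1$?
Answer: $- \frac{13124}{9} \approx -1458.2$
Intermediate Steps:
$F{\left(Q \right)} = -3 - Q$
$b{\left(y,f \right)} = 84 + 14 f$ ($b{\left(y,f \right)} = 7 \cdot 2 \left(f + 6\right) = 7 \cdot 2 \left(6 + f\right) = 7 \left(12 + 2 f\right) = 84 + 14 f$)
$Y{\left(V \right)} = \frac{V^{2}}{9}$
$b{\left(F{\left(5 \right)},21 \right)} D{\left(9,G{\left(3,5 \right)} \right)} + Y{\left(-22 \right)} = \left(84 + 14 \cdot 21\right) \left(-4\right) + \frac{\left(-22\right)^{2}}{9} = \left(84 + 294\right) \left(-4\right) + \frac{1}{9} \cdot 484 = 378 \left(-4\right) + \frac{484}{9} = -1512 + \frac{484}{9} = - \frac{13124}{9}$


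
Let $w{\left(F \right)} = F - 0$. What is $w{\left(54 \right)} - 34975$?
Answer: $-34921$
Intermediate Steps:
$w{\left(F \right)} = F$ ($w{\left(F \right)} = F + 0 = F$)
$w{\left(54 \right)} - 34975 = 54 - 34975 = -34921$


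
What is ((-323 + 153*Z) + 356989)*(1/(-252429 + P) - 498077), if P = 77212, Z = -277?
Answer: -27428141514887350/175217 ≈ -1.5654e+11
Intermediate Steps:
((-323 + 153*Z) + 356989)*(1/(-252429 + P) - 498077) = ((-323 + 153*(-277)) + 356989)*(1/(-252429 + 77212) - 498077) = ((-323 - 42381) + 356989)*(1/(-175217) - 498077) = (-42704 + 356989)*(-1/175217 - 498077) = 314285*(-87271557710/175217) = -27428141514887350/175217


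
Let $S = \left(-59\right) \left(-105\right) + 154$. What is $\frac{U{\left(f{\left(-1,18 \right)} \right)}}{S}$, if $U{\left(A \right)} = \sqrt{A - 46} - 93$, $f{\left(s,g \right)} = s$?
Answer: $- \frac{93}{6349} + \frac{i \sqrt{47}}{6349} \approx -0.014648 + 0.0010798 i$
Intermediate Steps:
$S = 6349$ ($S = 6195 + 154 = 6349$)
$U{\left(A \right)} = -93 + \sqrt{-46 + A}$ ($U{\left(A \right)} = \sqrt{-46 + A} - 93 = -93 + \sqrt{-46 + A}$)
$\frac{U{\left(f{\left(-1,18 \right)} \right)}}{S} = \frac{-93 + \sqrt{-46 - 1}}{6349} = \left(-93 + \sqrt{-47}\right) \frac{1}{6349} = \left(-93 + i \sqrt{47}\right) \frac{1}{6349} = - \frac{93}{6349} + \frac{i \sqrt{47}}{6349}$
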